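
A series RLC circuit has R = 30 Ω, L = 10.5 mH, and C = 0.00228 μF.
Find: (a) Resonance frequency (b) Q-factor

Step 1 — Resonance condition Im(Z)=0 gives ω₀ = 1/√(LC).
Step 2 — ω₀ = 1/√(0.0105·2.28e-09) = 2.044e+05 rad/s.
Step 3 — f₀ = ω₀/(2π) = 3.253e+04 Hz.
Step 4 — Series Q: Q = ω₀L/R = 2.044e+05·0.0105/30 = 71.53.

(a) f₀ = 3.253e+04 Hz  (b) Q = 71.53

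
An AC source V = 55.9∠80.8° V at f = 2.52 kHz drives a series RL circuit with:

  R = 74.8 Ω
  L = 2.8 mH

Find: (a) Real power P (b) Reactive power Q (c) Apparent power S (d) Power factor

Step 1 — Angular frequency: ω = 2π·f = 2π·2520 = 1.583e+04 rad/s.
Step 2 — Component impedances:
  R: Z = R = 74.8 Ω
  L: Z = jωL = j·1.583e+04·0.0028 = 0 + j44.33 Ω
Step 3 — Series combination: Z_total = R + L = 74.8 + j44.33 Ω = 86.95∠30.7° Ω.
Step 4 — Source phasor: V = 55.9∠80.8° V = 8.937 + j55.18 V.
Step 5 — Current: I = V / Z = 0.412 + j0.4935 A = 0.6429∠50.1° A.
Step 6 — Complex power: S = V·I* = 30.92 + j18.32 VA.
Step 7 — Real power: P = Re(S) = 30.92 W.
Step 8 — Reactive power: Q = Im(S) = 18.32 VAR.
Step 9 — Apparent power: |S| = 35.94 VA.
Step 10 — Power factor: PF = P/|S| = 0.8603 (lagging).

(a) P = 30.92 W  (b) Q = 18.32 VAR  (c) S = 35.94 VA  (d) PF = 0.8603 (lagging)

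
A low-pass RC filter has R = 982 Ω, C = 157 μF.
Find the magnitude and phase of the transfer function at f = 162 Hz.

Step 1 — Angular frequency: ω = 2π·162 = 1018 rad/s.
Step 2 — Transfer function: H(jω) = 1/(1 + jωRC).
Step 3 — Denominator: 1 + jωRC = 1 + j·1018·982·0.000157 = 1 + j156.9.
Step 4 — H = 4.06e-05 - j0.006372.
Step 5 — Magnitude: |H| = 0.006372 (-43.9 dB); phase: φ = -89.6°.

|H| = 0.006372 (-43.9 dB), φ = -89.6°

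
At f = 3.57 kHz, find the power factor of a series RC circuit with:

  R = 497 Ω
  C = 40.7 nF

Step 1 — Angular frequency: ω = 2π·f = 2π·3570 = 2.243e+04 rad/s.
Step 2 — Component impedances:
  R: Z = R = 497 Ω
  C: Z = 1/(jωC) = -j/(ω·C) = 0 - j1095 Ω
Step 3 — Series combination: Z_total = R + C = 497 - j1095 Ω = 1203∠-65.6° Ω.
Step 4 — Power factor: PF = cos(φ) = Re(Z)/|Z| = 497/1202.8 = 0.4132.
Step 5 — Type: Im(Z) = -1095 ⇒ leading (phase φ = -65.6°).

PF = 0.4132 (leading, φ = -65.6°)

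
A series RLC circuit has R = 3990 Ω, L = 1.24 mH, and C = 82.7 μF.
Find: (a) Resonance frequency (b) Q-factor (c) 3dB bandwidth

Step 1 — Resonance condition Im(Z)=0 gives ω₀ = 1/√(LC).
Step 2 — ω₀ = 1/√(0.00124·8.27e-05) = 3123 rad/s.
Step 3 — f₀ = ω₀/(2π) = 497 Hz.
Step 4 — Series Q: Q = ω₀L/R = 3123·0.00124/3990 = 0.0009705.
Step 5 — 3dB bandwidth: Δω = ω₀/Q = 3.218e+06 rad/s; BW = Δω/(2π) = 5.121e+05 Hz.

(a) f₀ = 497 Hz  (b) Q = 0.0009705  (c) BW = 5.121e+05 Hz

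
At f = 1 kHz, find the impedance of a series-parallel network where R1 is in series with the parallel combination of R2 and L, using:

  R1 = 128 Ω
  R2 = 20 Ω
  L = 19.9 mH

Step 1 — Angular frequency: ω = 2π·f = 2π·1000 = 6283 rad/s.
Step 2 — Component impedances:
  R1: Z = R = 128 Ω
  R2: Z = R = 20 Ω
  L: Z = jωL = j·6283·0.0199 = 0 + j125 Ω
Step 3 — Parallel branch: R2 || L = 1/(1/R2 + 1/L) = 19.5 + j3.119 Ω.
Step 4 — Series with R1: Z_total = R1 + (R2 || L) = 147.5 + j3.119 Ω = 147.5∠1.2° Ω.

Z = 147.5 + j3.119 Ω = 147.5∠1.2° Ω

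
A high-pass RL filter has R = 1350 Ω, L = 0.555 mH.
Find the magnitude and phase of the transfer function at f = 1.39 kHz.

Step 1 — Angular frequency: ω = 2π·1390 = 8734 rad/s.
Step 2 — Transfer function: H(jω) = jωL/(R + jωL).
Step 3 — Numerator jωL = j·4.847; denominator R + jωL = 1350 + j4.847.
Step 4 — H = 1.289e-05 + j0.00359.
Step 5 — Magnitude: |H| = 0.00359 (-48.9 dB); phase: φ = 89.8°.

|H| = 0.00359 (-48.9 dB), φ = 89.8°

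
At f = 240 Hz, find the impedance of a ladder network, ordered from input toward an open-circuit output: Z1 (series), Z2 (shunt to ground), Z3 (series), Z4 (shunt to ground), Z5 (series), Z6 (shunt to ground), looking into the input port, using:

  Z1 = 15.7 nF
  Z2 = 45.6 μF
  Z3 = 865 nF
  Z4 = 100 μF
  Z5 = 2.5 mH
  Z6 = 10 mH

Step 1 — Angular frequency: ω = 2π·f = 2π·240 = 1508 rad/s.
Step 2 — Component impedances:
  Z1: Z = 1/(jωC) = -j/(ω·C) = 0 - j4.224e+04 Ω
  Z2: Z = 1/(jωC) = -j/(ω·C) = 0 - j14.54 Ω
  Z3: Z = 1/(jωC) = -j/(ω·C) = 0 - j766.6 Ω
  Z4: Z = 1/(jωC) = -j/(ω·C) = 0 - j6.631 Ω
  Z5: Z = jωL = j·1508·0.0025 = 0 + j3.77 Ω
  Z6: Z = jωL = j·1508·0.01 = 0 + j15.08 Ω
Step 3 — Ladder network (open output): work backward from the far end, alternating series and parallel combinations. Z_in = 0 - j4.225e+04 Ω = 4.225e+04∠-90.0° Ω.

Z = 0 - j4.225e+04 Ω = 4.225e+04∠-90.0° Ω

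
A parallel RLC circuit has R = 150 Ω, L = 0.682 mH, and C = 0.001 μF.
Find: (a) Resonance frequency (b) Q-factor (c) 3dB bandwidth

Step 1 — Resonance: ω₀ = 1/√(LC) = 1/√(0.000682·1e-09) = 1.211e+06 rad/s.
Step 2 — f₀ = ω₀/(2π) = 1.927e+05 Hz.
Step 3 — Parallel Q: Q = R/(ω₀L) = 150/(1.211e+06·0.000682) = 0.1816.
Step 4 — Bandwidth: Δω = ω₀/Q = 6.667e+06 rad/s; BW = Δω/(2π) = 1.061e+06 Hz.

(a) f₀ = 1.927e+05 Hz  (b) Q = 0.1816  (c) BW = 1.061e+06 Hz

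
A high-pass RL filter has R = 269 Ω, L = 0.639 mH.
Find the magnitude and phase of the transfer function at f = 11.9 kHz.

Step 1 — Angular frequency: ω = 2π·1.19e+04 = 7.477e+04 rad/s.
Step 2 — Transfer function: H(jω) = jωL/(R + jωL).
Step 3 — Numerator jωL = j·47.78; denominator R + jωL = 269 + j47.78.
Step 4 — H = 0.03058 + j0.1722.
Step 5 — Magnitude: |H| = 0.1749 (-15.1 dB); phase: φ = 79.9°.

|H| = 0.1749 (-15.1 dB), φ = 79.9°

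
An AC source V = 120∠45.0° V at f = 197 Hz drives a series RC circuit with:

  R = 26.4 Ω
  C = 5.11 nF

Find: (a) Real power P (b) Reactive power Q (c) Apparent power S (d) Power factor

Step 1 — Angular frequency: ω = 2π·f = 2π·197 = 1238 rad/s.
Step 2 — Component impedances:
  R: Z = R = 26.4 Ω
  C: Z = 1/(jωC) = -j/(ω·C) = 0 - j1.581e+05 Ω
Step 3 — Series combination: Z_total = R + C = 26.4 - j1.581e+05 Ω = 1.581e+05∠-90.0° Ω.
Step 4 — Source phasor: V = 120∠45.0° V = 84.85 + j84.85 V.
Step 5 — Current: I = V / Z = -0.0005366 + j0.0005368 A = 0.000759∠135.0° A.
Step 6 — Complex power: S = V·I* = 1.521e-05 - j0.09108 VA.
Step 7 — Real power: P = Re(S) = 1.521e-05 W.
Step 8 — Reactive power: Q = Im(S) = -0.09108 VAR.
Step 9 — Apparent power: |S| = 0.09108 VA.
Step 10 — Power factor: PF = P/|S| = 0.000167 (leading).

(a) P = 1.521e-05 W  (b) Q = -0.09108 VAR  (c) S = 0.09108 VA  (d) PF = 0.000167 (leading)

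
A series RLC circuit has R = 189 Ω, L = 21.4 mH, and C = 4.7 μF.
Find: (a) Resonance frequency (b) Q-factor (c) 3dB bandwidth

Step 1 — Resonance: ω₀ = 1/√(LC) = 1/√(0.0214·4.7e-06) = 3153 rad/s.
Step 2 — f₀ = ω₀/(2π) = 501.8 Hz.
Step 3 — Series Q: Q = ω₀L/R = 3153·0.0214/189 = 0.357.
Step 4 — Bandwidth: Δω = ω₀/Q = 8832 rad/s; BW = Δω/(2π) = 1406 Hz.

(a) f₀ = 501.8 Hz  (b) Q = 0.357  (c) BW = 1406 Hz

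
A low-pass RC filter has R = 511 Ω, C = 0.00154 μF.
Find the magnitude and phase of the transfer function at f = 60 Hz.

Step 1 — Angular frequency: ω = 2π·60 = 377 rad/s.
Step 2 — Transfer function: H(jω) = 1/(1 + jωRC).
Step 3 — Denominator: 1 + jωRC = 1 + j·377·511·1.54e-09 = 1 + j0.0002967.
Step 4 — H = 1 - j0.0002967.
Step 5 — Magnitude: |H| = 1 (-0.0 dB); phase: φ = -0.0°.

|H| = 1 (-0.0 dB), φ = -0.0°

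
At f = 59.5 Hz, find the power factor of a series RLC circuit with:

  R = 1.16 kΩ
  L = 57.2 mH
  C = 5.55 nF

Step 1 — Angular frequency: ω = 2π·f = 2π·59.5 = 373.8 rad/s.
Step 2 — Component impedances:
  R: Z = R = 1160 Ω
  L: Z = jωL = j·373.8·0.0572 = 0 + j21.38 Ω
  C: Z = 1/(jωC) = -j/(ω·C) = 0 - j4.82e+05 Ω
Step 3 — Series combination: Z_total = R + L + C = 1160 - j4.819e+05 Ω = 4.819e+05∠-89.9° Ω.
Step 4 — Power factor: PF = cos(φ) = Re(Z)/|Z| = 1160/4.819e+05 = 0.002407.
Step 5 — Type: Im(Z) = -4.819e+05 ⇒ leading (phase φ = -89.9°).

PF = 0.002407 (leading, φ = -89.9°)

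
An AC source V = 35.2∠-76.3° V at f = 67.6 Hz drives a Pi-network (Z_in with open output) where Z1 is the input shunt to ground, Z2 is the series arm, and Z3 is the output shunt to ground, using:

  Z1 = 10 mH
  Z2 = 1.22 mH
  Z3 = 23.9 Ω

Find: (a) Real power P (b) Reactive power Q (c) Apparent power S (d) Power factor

Step 1 — Angular frequency: ω = 2π·f = 2π·67.6 = 424.7 rad/s.
Step 2 — Component impedances:
  Z1: Z = jωL = j·424.7·0.01 = 0 + j4.247 Ω
  Z2: Z = jωL = j·424.7·0.00122 = 0 + j0.5182 Ω
  Z3: Z = R = 23.9 Ω
Step 3 — With open output, the series arm Z2 and the output shunt Z3 appear in series to ground: Z2 + Z3 = 23.9 + j0.5182 Ω.
Step 4 — Parallel with input shunt Z1: Z_in = Z1 || (Z2 + Z3) = 0.726 + j4.103 Ω = 4.166∠80.0° Ω.
Step 5 — Source phasor: V = 35.2∠-76.3° V = 8.337 - j34.2 V.
Step 6 — Current: I = V / Z = -7.734 - j3.401 A = 8.449∠-156.3° A.
Step 7 — Complex power: S = V·I* = 51.82 + j292.8 VA.
Step 8 — Real power: P = Re(S) = 51.82 W.
Step 9 — Reactive power: Q = Im(S) = 292.8 VAR.
Step 10 — Apparent power: |S| = 297.4 VA.
Step 11 — Power factor: PF = P/|S| = 0.1742 (lagging).

(a) P = 51.82 W  (b) Q = 292.8 VAR  (c) S = 297.4 VA  (d) PF = 0.1742 (lagging)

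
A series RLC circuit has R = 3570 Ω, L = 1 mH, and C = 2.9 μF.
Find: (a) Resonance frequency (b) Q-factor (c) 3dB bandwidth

Step 1 — Resonance condition Im(Z)=0 gives ω₀ = 1/√(LC).
Step 2 — ω₀ = 1/√(0.001·2.9e-06) = 1.857e+04 rad/s.
Step 3 — f₀ = ω₀/(2π) = 2955 Hz.
Step 4 — Series Q: Q = ω₀L/R = 1.857e+04·0.001/3570 = 0.005202.
Step 5 — 3dB bandwidth: Δω = ω₀/Q = 3.57e+06 rad/s; BW = Δω/(2π) = 5.682e+05 Hz.

(a) f₀ = 2955 Hz  (b) Q = 0.005202  (c) BW = 5.682e+05 Hz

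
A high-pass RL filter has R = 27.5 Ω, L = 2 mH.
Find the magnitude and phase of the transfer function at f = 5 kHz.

Step 1 — Angular frequency: ω = 2π·5000 = 3.142e+04 rad/s.
Step 2 — Transfer function: H(jω) = jωL/(R + jωL).
Step 3 — Numerator jωL = j·62.83; denominator R + jωL = 27.5 + j62.83.
Step 4 — H = 0.8392 + j0.3673.
Step 5 — Magnitude: |H| = 0.9161 (-0.8 dB); phase: φ = 23.6°.

|H| = 0.9161 (-0.8 dB), φ = 23.6°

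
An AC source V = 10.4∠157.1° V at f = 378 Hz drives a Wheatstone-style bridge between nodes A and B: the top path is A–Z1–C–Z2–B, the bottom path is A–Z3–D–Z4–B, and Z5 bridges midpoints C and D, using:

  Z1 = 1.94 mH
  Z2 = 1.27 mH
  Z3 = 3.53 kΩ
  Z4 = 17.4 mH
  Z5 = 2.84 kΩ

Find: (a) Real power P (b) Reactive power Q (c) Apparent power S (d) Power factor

Step 1 — Angular frequency: ω = 2π·f = 2π·378 = 2375 rad/s.
Step 2 — Component impedances:
  Z1: Z = jωL = j·2375·0.00194 = 0 + j4.608 Ω
  Z2: Z = jωL = j·2375·0.00127 = 0 + j3.016 Ω
  Z3: Z = R = 3530 Ω
  Z4: Z = jωL = j·2375·0.0174 = 0 + j41.33 Ω
  Z5: Z = R = 2840 Ω
Step 3 — Bridge requires nodal analysis (the Z5 bridge couples midpoints C and D, so the two paths cannot be reduced to a simple series/parallel combination). Setting node B to ground and injecting 1 A at node A, the 3-node admittance system at A, C, D solves to V_A = Z_AB = 0.01966 + j7.623 Ω = 7.623∠89.9° Ω.
Step 4 — Source phasor: V = 10.4∠157.1° V = -9.58 + j4.047 V.
Step 5 — Current: I = V / Z = 0.5276 + j1.258 A = 1.364∠67.2° A.
Step 6 — Complex power: S = V·I* = 0.03658 + j14.19 VA.
Step 7 — Real power: P = Re(S) = 0.03658 W.
Step 8 — Reactive power: Q = Im(S) = 14.19 VAR.
Step 9 — Apparent power: |S| = 14.19 VA.
Step 10 — Power factor: PF = P/|S| = 0.002578 (lagging).

(a) P = 0.03658 W  (b) Q = 14.19 VAR  (c) S = 14.19 VA  (d) PF = 0.002578 (lagging)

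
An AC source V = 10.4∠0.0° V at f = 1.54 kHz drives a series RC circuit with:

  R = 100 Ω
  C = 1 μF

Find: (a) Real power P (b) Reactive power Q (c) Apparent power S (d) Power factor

Step 1 — Angular frequency: ω = 2π·f = 2π·1540 = 9676 rad/s.
Step 2 — Component impedances:
  R: Z = R = 100 Ω
  C: Z = 1/(jωC) = -j/(ω·C) = 0 - j103.3 Ω
Step 3 — Series combination: Z_total = R + C = 100 - j103.3 Ω = 143.8∠-45.9° Ω.
Step 4 — Source phasor: V = 10.4∠0.0° V = 10.4 V.
Step 5 — Current: I = V / Z = 0.05029 + j0.05197 A = 0.07232∠45.9° A.
Step 6 — Complex power: S = V·I* = 0.523 - j0.5405 VA.
Step 7 — Real power: P = Re(S) = 0.523 W.
Step 8 — Reactive power: Q = Im(S) = -0.5405 VAR.
Step 9 — Apparent power: |S| = 0.7521 VA.
Step 10 — Power factor: PF = P/|S| = 0.6954 (leading).

(a) P = 0.523 W  (b) Q = -0.5405 VAR  (c) S = 0.7521 VA  (d) PF = 0.6954 (leading)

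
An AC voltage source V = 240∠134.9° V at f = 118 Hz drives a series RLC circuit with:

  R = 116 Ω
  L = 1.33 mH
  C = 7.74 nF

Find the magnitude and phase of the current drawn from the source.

Step 1 — Angular frequency: ω = 2π·f = 2π·118 = 741.4 rad/s.
Step 2 — Component impedances:
  R: Z = R = 116 Ω
  L: Z = jωL = j·741.4·0.00133 = 0 + j0.9861 Ω
  C: Z = 1/(jωC) = -j/(ω·C) = 0 - j1.743e+05 Ω
Step 3 — Series combination: Z_total = R + L + C = 116 - j1.743e+05 Ω = 1.743e+05∠-90.0° Ω.
Step 4 — Source phasor: V = 240∠134.9° V = -169.4 + j170 V.
Step 5 — Ohm's law: I = V / Z_total = (-169.4 + j170) / (116 - j1.743e+05) = -0.0009762 - j0.0009715 A.
Step 6 — Convert to polar: |I| = 0.001377 A, ∠I = -135.1°.

I = 0.001377∠-135.1° A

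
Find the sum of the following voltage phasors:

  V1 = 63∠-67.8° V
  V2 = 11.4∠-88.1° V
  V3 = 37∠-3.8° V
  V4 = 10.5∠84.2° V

Step 1 — Convert each phasor to rectangular form:
  V1 = 63·(cos(-67.8°) + j·sin(-67.8°)) = 23.8 - j58.33 V
  V2 = 11.4·(cos(-88.1°) + j·sin(-88.1°)) = 0.378 - j11.39 V
  V3 = 37·(cos(-3.8°) + j·sin(-3.8°)) = 36.92 - j2.452 V
  V4 = 10.5·(cos(84.2°) + j·sin(84.2°)) = 1.061 + j10.45 V
Step 2 — Sum components: V_total = 62.16 - j61.73 V.
Step 3 — Convert to polar: |V_total| = 87.6 V, ∠V_total = -44.8°.

V_total = 87.6∠-44.8° V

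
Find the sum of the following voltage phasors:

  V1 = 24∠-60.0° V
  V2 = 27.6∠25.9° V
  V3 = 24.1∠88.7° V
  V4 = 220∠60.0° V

Step 1 — Convert each phasor to rectangular form:
  V1 = 24·(cos(-60.0°) + j·sin(-60.0°)) = 12 - j20.78 V
  V2 = 27.6·(cos(25.9°) + j·sin(25.9°)) = 24.83 + j12.06 V
  V3 = 24.1·(cos(88.7°) + j·sin(88.7°)) = 0.5468 + j24.09 V
  V4 = 220·(cos(60.0°) + j·sin(60.0°)) = 110 + j190.5 V
Step 2 — Sum components: V_total = 147.4 + j205.9 V.
Step 3 — Convert to polar: |V_total| = 253.2 V, ∠V_total = 54.4°.

V_total = 253.2∠54.4° V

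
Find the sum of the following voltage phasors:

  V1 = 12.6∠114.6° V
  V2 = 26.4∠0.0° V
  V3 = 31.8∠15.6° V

Step 1 — Convert each phasor to rectangular form:
  V1 = 12.6·(cos(114.6°) + j·sin(114.6°)) = -5.245 + j11.46 V
  V2 = 26.4·(cos(0.0°) + j·sin(0.0°)) = 26.4 V
  V3 = 31.8·(cos(15.6°) + j·sin(15.6°)) = 30.63 + j8.552 V
Step 2 — Sum components: V_total = 51.78 + j20.01 V.
Step 3 — Convert to polar: |V_total| = 55.51 V, ∠V_total = 21.1°.

V_total = 55.51∠21.1° V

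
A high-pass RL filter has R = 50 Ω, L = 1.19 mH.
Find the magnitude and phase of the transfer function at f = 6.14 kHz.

Step 1 — Angular frequency: ω = 2π·6140 = 3.858e+04 rad/s.
Step 2 — Transfer function: H(jω) = jωL/(R + jωL).
Step 3 — Numerator jωL = j·45.91; denominator R + jωL = 50 + j45.91.
Step 4 — H = 0.4574 + j0.4982.
Step 5 — Magnitude: |H| = 0.6763 (-3.4 dB); phase: φ = 47.4°.

|H| = 0.6763 (-3.4 dB), φ = 47.4°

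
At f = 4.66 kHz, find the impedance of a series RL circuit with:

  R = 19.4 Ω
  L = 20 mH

Step 1 — Angular frequency: ω = 2π·f = 2π·4660 = 2.928e+04 rad/s.
Step 2 — Component impedances:
  R: Z = R = 19.4 Ω
  L: Z = jωL = j·2.928e+04·0.02 = 0 + j585.6 Ω
Step 3 — Series combination: Z_total = R + L = 19.4 + j585.6 Ω = 585.9∠88.1° Ω.

Z = 19.4 + j585.6 Ω = 585.9∠88.1° Ω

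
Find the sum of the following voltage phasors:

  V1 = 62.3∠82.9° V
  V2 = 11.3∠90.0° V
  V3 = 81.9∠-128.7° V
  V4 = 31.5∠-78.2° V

Step 1 — Convert each phasor to rectangular form:
  V1 = 62.3·(cos(82.9°) + j·sin(82.9°)) = 7.7 + j61.82 V
  V2 = 11.3·(cos(90.0°) + j·sin(90.0°)) = 0 + j11.3 V
  V3 = 81.9·(cos(-128.7°) + j·sin(-128.7°)) = -51.21 - j63.92 V
  V4 = 31.5·(cos(-78.2°) + j·sin(-78.2°)) = 6.442 - j30.83 V
Step 2 — Sum components: V_total = -37.07 - j21.63 V.
Step 3 — Convert to polar: |V_total| = 42.91 V, ∠V_total = -149.7°.

V_total = 42.91∠-149.7° V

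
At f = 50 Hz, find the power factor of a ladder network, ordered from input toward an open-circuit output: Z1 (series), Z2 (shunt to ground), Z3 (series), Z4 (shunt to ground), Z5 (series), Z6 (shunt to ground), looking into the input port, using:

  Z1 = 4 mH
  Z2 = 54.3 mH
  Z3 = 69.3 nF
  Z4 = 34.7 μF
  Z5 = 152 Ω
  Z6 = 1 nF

Step 1 — Angular frequency: ω = 2π·f = 2π·50 = 314.2 rad/s.
Step 2 — Component impedances:
  Z1: Z = jωL = j·314.2·0.004 = 0 + j1.257 Ω
  Z2: Z = jωL = j·314.2·0.0543 = 0 + j17.06 Ω
  Z3: Z = 1/(jωC) = -j/(ω·C) = 0 - j4.593e+04 Ω
  Z4: Z = 1/(jωC) = -j/(ω·C) = 0 - j91.73 Ω
  Z5: Z = R = 152 Ω
  Z6: Z = 1/(jωC) = -j/(ω·C) = 0 - j3.183e+06 Ω
Step 3 — Ladder network (open output): work backward from the far end, alternating series and parallel combinations. Z_in = 0 + j18.32 Ω = 18.32∠90.0° Ω.
Step 4 — Power factor: PF = cos(φ) = Re(Z)/|Z| = 1.7355e-14/18.322 = 9.472e-16.
Step 5 — Type: Im(Z) = 18.32 ⇒ lagging (phase φ = 90.0°).

PF = 9.472e-16 (lagging, φ = 90.0°)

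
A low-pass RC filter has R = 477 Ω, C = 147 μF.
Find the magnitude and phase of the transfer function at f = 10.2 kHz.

Step 1 — Angular frequency: ω = 2π·1.02e+04 = 6.409e+04 rad/s.
Step 2 — Transfer function: H(jω) = 1/(1 + jωRC).
Step 3 — Denominator: 1 + jωRC = 1 + j·6.409e+04·477·0.000147 = 1 + j4494.
Step 4 — H = 4.952e-08 - j0.0002225.
Step 5 — Magnitude: |H| = 0.0002225 (-73.1 dB); phase: φ = -90.0°.

|H| = 0.0002225 (-73.1 dB), φ = -90.0°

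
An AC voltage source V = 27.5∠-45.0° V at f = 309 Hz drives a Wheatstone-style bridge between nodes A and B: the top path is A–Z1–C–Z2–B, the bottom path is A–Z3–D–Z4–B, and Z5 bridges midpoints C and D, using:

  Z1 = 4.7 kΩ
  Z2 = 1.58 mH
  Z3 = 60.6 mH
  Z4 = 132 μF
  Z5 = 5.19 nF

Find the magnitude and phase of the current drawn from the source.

Step 1 — Angular frequency: ω = 2π·f = 2π·309 = 1942 rad/s.
Step 2 — Component impedances:
  Z1: Z = R = 4700 Ω
  Z2: Z = jωL = j·1942·0.00158 = 0 + j3.068 Ω
  Z3: Z = jωL = j·1942·0.0606 = 0 + j117.7 Ω
  Z4: Z = 1/(jωC) = -j/(ω·C) = 0 - j3.902 Ω
  Z5: Z = 1/(jωC) = -j/(ω·C) = 0 - j9.924e+04 Ω
Step 3 — Bridge requires nodal analysis (the Z5 bridge couples midpoints C and D, so the two paths cannot be reduced to a simple series/parallel combination). Setting node B to ground and injecting 1 A at node A, the 3-node admittance system at A, C, D solves to V_A = Z_AB = 2.751 + j113.7 Ω = 113.7∠88.6° Ω.
Step 4 — Source phasor: V = 27.5∠-45.0° V = 19.45 - j19.45 V.
Step 5 — Ohm's law: I = V / Z_total = (19.45 - j19.45) / (2.751 + j113.7) = -0.1668 - j0.1751 A.
Step 6 — Convert to polar: |I| = 0.2418 A, ∠I = -133.6°.

I = 0.2418∠-133.6° A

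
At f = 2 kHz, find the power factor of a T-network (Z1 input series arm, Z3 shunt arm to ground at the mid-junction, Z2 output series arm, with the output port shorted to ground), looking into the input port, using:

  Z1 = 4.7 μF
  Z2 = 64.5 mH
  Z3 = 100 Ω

Step 1 — Angular frequency: ω = 2π·f = 2π·2000 = 1.257e+04 rad/s.
Step 2 — Component impedances:
  Z1: Z = 1/(jωC) = -j/(ω·C) = 0 - j16.93 Ω
  Z2: Z = jωL = j·1.257e+04·0.0645 = 0 + j810.5 Ω
  Z3: Z = R = 100 Ω
Step 3 — With the output port shorted to ground, the output series arm Z2 runs from the junction to ground; the shunt arm Z3 also runs from the junction to ground. They appear in parallel: Z3 || Z2 = 98.5 + j12.15 Ω.
Step 4 — Series with input arm Z1: Z_in = Z1 + (Z3 || Z2) = 98.5 - j4.779 Ω = 98.62∠-2.8° Ω.
Step 5 — Power factor: PF = cos(φ) = Re(Z)/|Z| = 98.5/98.62 = 0.9988.
Step 6 — Type: Im(Z) = -4.779 ⇒ leading (phase φ = -2.8°).

PF = 0.9988 (leading, φ = -2.8°)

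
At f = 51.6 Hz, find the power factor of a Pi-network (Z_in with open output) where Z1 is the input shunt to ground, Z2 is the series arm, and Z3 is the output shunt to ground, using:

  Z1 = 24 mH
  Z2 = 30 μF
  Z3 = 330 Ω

Step 1 — Angular frequency: ω = 2π·f = 2π·51.6 = 324.2 rad/s.
Step 2 — Component impedances:
  Z1: Z = jωL = j·324.2·0.024 = 0 + j7.781 Ω
  Z2: Z = 1/(jωC) = -j/(ω·C) = 0 - j102.8 Ω
  Z3: Z = R = 330 Ω
Step 3 — With open output, the series arm Z2 and the output shunt Z3 appear in series to ground: Z2 + Z3 = 330 - j102.8 Ω.
Step 4 — Parallel with input shunt Z1: Z_in = Z1 || (Z2 + Z3) = 0.1694 + j7.83 Ω = 7.832∠88.8° Ω.
Step 5 — Power factor: PF = cos(φ) = Re(Z)/|Z| = 0.1694/7.832 = 0.02163.
Step 6 — Type: Im(Z) = 7.83 ⇒ lagging (phase φ = 88.8°).

PF = 0.02163 (lagging, φ = 88.8°)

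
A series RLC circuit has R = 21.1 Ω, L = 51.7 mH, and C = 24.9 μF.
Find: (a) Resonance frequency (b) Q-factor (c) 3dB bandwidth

Step 1 — Resonance: ω₀ = 1/√(LC) = 1/√(0.0517·2.49e-05) = 881.4 rad/s.
Step 2 — f₀ = ω₀/(2π) = 140.3 Hz.
Step 3 — Series Q: Q = ω₀L/R = 881.4·0.0517/21.1 = 2.16.
Step 4 — Bandwidth: Δω = ω₀/Q = 408.1 rad/s; BW = Δω/(2π) = 64.95 Hz.

(a) f₀ = 140.3 Hz  (b) Q = 2.16  (c) BW = 64.95 Hz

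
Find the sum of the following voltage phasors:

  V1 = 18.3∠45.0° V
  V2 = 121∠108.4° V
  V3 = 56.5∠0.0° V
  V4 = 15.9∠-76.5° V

Step 1 — Convert each phasor to rectangular form:
  V1 = 18.3·(cos(45.0°) + j·sin(45.0°)) = 12.94 + j12.94 V
  V2 = 121·(cos(108.4°) + j·sin(108.4°)) = -38.19 + j114.8 V
  V3 = 56.5·(cos(0.0°) + j·sin(0.0°)) = 56.5 V
  V4 = 15.9·(cos(-76.5°) + j·sin(-76.5°)) = 3.712 - j15.46 V
Step 2 — Sum components: V_total = 34.96 + j112.3 V.
Step 3 — Convert to polar: |V_total| = 117.6 V, ∠V_total = 72.7°.

V_total = 117.6∠72.7° V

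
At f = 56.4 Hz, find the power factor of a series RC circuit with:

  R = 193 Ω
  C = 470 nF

Step 1 — Angular frequency: ω = 2π·f = 2π·56.4 = 354.4 rad/s.
Step 2 — Component impedances:
  R: Z = R = 193 Ω
  C: Z = 1/(jωC) = -j/(ω·C) = 0 - j6004 Ω
Step 3 — Series combination: Z_total = R + C = 193 - j6004 Ω = 6007∠-88.2° Ω.
Step 4 — Power factor: PF = cos(φ) = Re(Z)/|Z| = 193/6007 = 0.03213.
Step 5 — Type: Im(Z) = -6004 ⇒ leading (phase φ = -88.2°).

PF = 0.03213 (leading, φ = -88.2°)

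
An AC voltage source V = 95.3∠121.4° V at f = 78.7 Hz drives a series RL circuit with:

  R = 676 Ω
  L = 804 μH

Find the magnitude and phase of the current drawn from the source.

Step 1 — Angular frequency: ω = 2π·f = 2π·78.7 = 494.5 rad/s.
Step 2 — Component impedances:
  R: Z = R = 676 Ω
  L: Z = jωL = j·494.5·0.000804 = 0 + j0.3976 Ω
Step 3 — Series combination: Z_total = R + L = 676 + j0.3976 Ω = 676∠0.0° Ω.
Step 4 — Source phasor: V = 95.3∠121.4° V = -49.65 + j81.34 V.
Step 5 — Ohm's law: I = V / Z_total = (-49.65 + j81.34) / (676 + j0.3976) = -0.07338 + j0.1204 A.
Step 6 — Convert to polar: |I| = 0.141 A, ∠I = 121.4°.

I = 0.141∠121.4° A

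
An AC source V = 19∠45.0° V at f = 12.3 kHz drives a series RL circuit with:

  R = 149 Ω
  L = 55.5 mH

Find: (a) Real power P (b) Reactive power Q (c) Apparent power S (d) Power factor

Step 1 — Angular frequency: ω = 2π·f = 2π·1.23e+04 = 7.728e+04 rad/s.
Step 2 — Component impedances:
  R: Z = R = 149 Ω
  L: Z = jωL = j·7.728e+04·0.0555 = 0 + j4289 Ω
Step 3 — Series combination: Z_total = R + L = 149 + j4289 Ω = 4292∠88.0° Ω.
Step 4 — Source phasor: V = 19∠45.0° V = 13.44 + j13.44 V.
Step 5 — Current: I = V / Z = 0.003237 - j0.00302 A = 0.004427∠-43.0° A.
Step 6 — Complex power: S = V·I* = 0.00292 + j0.08406 VA.
Step 7 — Real power: P = Re(S) = 0.00292 W.
Step 8 — Reactive power: Q = Im(S) = 0.08406 VAR.
Step 9 — Apparent power: |S| = 0.08411 VA.
Step 10 — Power factor: PF = P/|S| = 0.03472 (lagging).

(a) P = 0.00292 W  (b) Q = 0.08406 VAR  (c) S = 0.08411 VA  (d) PF = 0.03472 (lagging)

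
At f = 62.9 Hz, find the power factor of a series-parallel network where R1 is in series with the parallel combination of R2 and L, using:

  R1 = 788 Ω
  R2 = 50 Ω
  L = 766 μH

Step 1 — Angular frequency: ω = 2π·f = 2π·62.9 = 395.2 rad/s.
Step 2 — Component impedances:
  R1: Z = R = 788 Ω
  R2: Z = R = 50 Ω
  L: Z = jωL = j·395.2·0.000766 = 0 + j0.3027 Ω
Step 3 — Parallel branch: R2 || L = 1/(1/R2 + 1/L) = 0.001833 + j0.3027 Ω.
Step 4 — Series with R1: Z_total = R1 + (R2 || L) = 788 + j0.3027 Ω = 788∠0.0° Ω.
Step 5 — Power factor: PF = cos(φ) = Re(Z)/|Z| = 788/788 = 1.
Step 6 — Type: Im(Z) = 0.3027 ⇒ lagging (phase φ = 0.0°).

PF = 1 (lagging, φ = 0.0°)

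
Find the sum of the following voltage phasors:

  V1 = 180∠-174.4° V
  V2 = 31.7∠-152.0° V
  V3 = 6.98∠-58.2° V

Step 1 — Convert each phasor to rectangular form:
  V1 = 180·(cos(-174.4°) + j·sin(-174.4°)) = -179.1 - j17.56 V
  V2 = 31.7·(cos(-152.0°) + j·sin(-152.0°)) = -27.99 - j14.88 V
  V3 = 6.98·(cos(-58.2°) + j·sin(-58.2°)) = 3.678 - j5.932 V
Step 2 — Sum components: V_total = -203.5 - j38.38 V.
Step 3 — Convert to polar: |V_total| = 207 V, ∠V_total = -169.3°.

V_total = 207∠-169.3° V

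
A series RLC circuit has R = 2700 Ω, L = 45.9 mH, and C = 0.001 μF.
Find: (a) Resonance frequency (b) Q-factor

Step 1 — Resonance condition Im(Z)=0 gives ω₀ = 1/√(LC).
Step 2 — ω₀ = 1/√(0.0459·1e-09) = 1.476e+05 rad/s.
Step 3 — f₀ = ω₀/(2π) = 2.349e+04 Hz.
Step 4 — Series Q: Q = ω₀L/R = 1.476e+05·0.0459/2700 = 2.509.

(a) f₀ = 2.349e+04 Hz  (b) Q = 2.509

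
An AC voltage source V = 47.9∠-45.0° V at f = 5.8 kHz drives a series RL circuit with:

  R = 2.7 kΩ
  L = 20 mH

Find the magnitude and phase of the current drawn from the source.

Step 1 — Angular frequency: ω = 2π·f = 2π·5800 = 3.644e+04 rad/s.
Step 2 — Component impedances:
  R: Z = R = 2700 Ω
  L: Z = jωL = j·3.644e+04·0.02 = 0 + j728.8 Ω
Step 3 — Series combination: Z_total = R + L = 2700 + j728.8 Ω = 2797∠15.1° Ω.
Step 4 — Source phasor: V = 47.9∠-45.0° V = 33.87 - j33.87 V.
Step 5 — Ohm's law: I = V / Z_total = (33.87 - j33.87) / (2700 + j728.8) = 0.008536 - j0.01485 A.
Step 6 — Convert to polar: |I| = 0.01713 A, ∠I = -60.1°.

I = 0.01713∠-60.1° A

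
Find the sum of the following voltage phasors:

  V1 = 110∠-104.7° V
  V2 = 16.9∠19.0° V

Step 1 — Convert each phasor to rectangular form:
  V1 = 110·(cos(-104.7°) + j·sin(-104.7°)) = -27.91 - j106.4 V
  V2 = 16.9·(cos(19.0°) + j·sin(19.0°)) = 15.98 + j5.502 V
Step 2 — Sum components: V_total = -11.93 - j100.9 V.
Step 3 — Convert to polar: |V_total| = 101.6 V, ∠V_total = -96.7°.

V_total = 101.6∠-96.7° V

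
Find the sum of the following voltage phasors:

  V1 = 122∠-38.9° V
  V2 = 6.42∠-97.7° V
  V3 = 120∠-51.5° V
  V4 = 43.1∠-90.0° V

Step 1 — Convert each phasor to rectangular form:
  V1 = 122·(cos(-38.9°) + j·sin(-38.9°)) = 94.95 - j76.61 V
  V2 = 6.42·(cos(-97.7°) + j·sin(-97.7°)) = -0.8602 - j6.362 V
  V3 = 120·(cos(-51.5°) + j·sin(-51.5°)) = 74.7 - j93.91 V
  V4 = 43.1·(cos(-90.0°) + j·sin(-90.0°)) = 0 - j43.1 V
Step 2 — Sum components: V_total = 168.8 - j220 V.
Step 3 — Convert to polar: |V_total| = 277.3 V, ∠V_total = -52.5°.

V_total = 277.3∠-52.5° V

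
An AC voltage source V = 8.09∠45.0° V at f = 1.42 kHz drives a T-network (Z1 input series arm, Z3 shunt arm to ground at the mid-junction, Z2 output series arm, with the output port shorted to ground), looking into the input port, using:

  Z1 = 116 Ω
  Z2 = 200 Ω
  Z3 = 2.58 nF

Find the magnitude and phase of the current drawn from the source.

Step 1 — Angular frequency: ω = 2π·f = 2π·1420 = 8922 rad/s.
Step 2 — Component impedances:
  Z1: Z = R = 116 Ω
  Z2: Z = R = 200 Ω
  Z3: Z = 1/(jωC) = -j/(ω·C) = 0 - j4.344e+04 Ω
Step 3 — With the output port shorted to ground, the output series arm Z2 runs from the junction to ground; the shunt arm Z3 also runs from the junction to ground. They appear in parallel: Z3 || Z2 = 200 - j0.9207 Ω.
Step 4 — Series with input arm Z1: Z_in = Z1 + (Z3 || Z2) = 316 - j0.9207 Ω = 316∠-0.2° Ω.
Step 5 — Source phasor: V = 8.09∠45.0° V = 5.72 + j5.72 V.
Step 6 — Ohm's law: I = V / Z_total = (5.72 + j5.72) / (316 - j0.9207) = 0.01805 + j0.01816 A.
Step 7 — Convert to polar: |I| = 0.0256 A, ∠I = 45.2°.

I = 0.0256∠45.2° A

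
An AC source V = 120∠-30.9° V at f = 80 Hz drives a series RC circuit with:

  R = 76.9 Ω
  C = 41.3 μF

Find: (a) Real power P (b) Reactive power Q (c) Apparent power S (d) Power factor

Step 1 — Angular frequency: ω = 2π·f = 2π·80 = 502.7 rad/s.
Step 2 — Component impedances:
  R: Z = R = 76.9 Ω
  C: Z = 1/(jωC) = -j/(ω·C) = 0 - j48.17 Ω
Step 3 — Series combination: Z_total = R + C = 76.9 - j48.17 Ω = 90.74∠-32.1° Ω.
Step 4 — Source phasor: V = 120∠-30.9° V = 103 - j61.62 V.
Step 5 — Current: I = V / Z = 1.322 + j0.02684 A = 1.322∠1.2° A.
Step 6 — Complex power: S = V·I* = 134.5 - j84.24 VA.
Step 7 — Real power: P = Re(S) = 134.5 W.
Step 8 — Reactive power: Q = Im(S) = -84.24 VAR.
Step 9 — Apparent power: |S| = 158.7 VA.
Step 10 — Power factor: PF = P/|S| = 0.8475 (leading).

(a) P = 134.5 W  (b) Q = -84.24 VAR  (c) S = 158.7 VA  (d) PF = 0.8475 (leading)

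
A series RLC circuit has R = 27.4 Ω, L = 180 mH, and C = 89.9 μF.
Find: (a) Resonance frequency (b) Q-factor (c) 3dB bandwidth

Step 1 — Resonance: ω₀ = 1/√(LC) = 1/√(0.18·8.99e-05) = 248.6 rad/s.
Step 2 — f₀ = ω₀/(2π) = 39.56 Hz.
Step 3 — Series Q: Q = ω₀L/R = 248.6·0.18/27.4 = 1.633.
Step 4 — Bandwidth: Δω = ω₀/Q = 152.2 rad/s; BW = Δω/(2π) = 24.23 Hz.

(a) f₀ = 39.56 Hz  (b) Q = 1.633  (c) BW = 24.23 Hz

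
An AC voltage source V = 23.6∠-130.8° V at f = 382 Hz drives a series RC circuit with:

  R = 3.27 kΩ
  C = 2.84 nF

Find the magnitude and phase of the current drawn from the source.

Step 1 — Angular frequency: ω = 2π·f = 2π·382 = 2400 rad/s.
Step 2 — Component impedances:
  R: Z = R = 3270 Ω
  C: Z = 1/(jωC) = -j/(ω·C) = 0 - j1.467e+05 Ω
Step 3 — Series combination: Z_total = R + C = 3270 - j1.467e+05 Ω = 1.467e+05∠-88.7° Ω.
Step 4 — Source phasor: V = 23.6∠-130.8° V = -15.42 - j17.87 V.
Step 5 — Ohm's law: I = V / Z_total = (-15.42 - j17.87) / (3270 - j1.467e+05) = 0.0001194 - j0.0001078 A.
Step 6 — Convert to polar: |I| = 0.0001608 A, ∠I = -42.1°.

I = 0.0001608∠-42.1° A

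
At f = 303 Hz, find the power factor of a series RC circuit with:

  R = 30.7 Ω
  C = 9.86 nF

Step 1 — Angular frequency: ω = 2π·f = 2π·303 = 1904 rad/s.
Step 2 — Component impedances:
  R: Z = R = 30.7 Ω
  C: Z = 1/(jωC) = -j/(ω·C) = 0 - j5.327e+04 Ω
Step 3 — Series combination: Z_total = R + C = 30.7 - j5.327e+04 Ω = 5.327e+04∠-90.0° Ω.
Step 4 — Power factor: PF = cos(φ) = Re(Z)/|Z| = 30.7/5.327e+04 = 0.0005763.
Step 5 — Type: Im(Z) = -5.327e+04 ⇒ leading (phase φ = -90.0°).

PF = 0.0005763 (leading, φ = -90.0°)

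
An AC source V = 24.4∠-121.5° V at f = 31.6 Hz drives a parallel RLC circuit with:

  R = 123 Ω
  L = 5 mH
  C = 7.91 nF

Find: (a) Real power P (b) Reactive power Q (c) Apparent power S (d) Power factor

Step 1 — Angular frequency: ω = 2π·f = 2π·31.6 = 198.5 rad/s.
Step 2 — Component impedances:
  R: Z = R = 123 Ω
  L: Z = jωL = j·198.5·0.005 = 0 + j0.9927 Ω
  C: Z = 1/(jωC) = -j/(ω·C) = 0 - j6.367e+05 Ω
Step 3 — Parallel combination: 1/Z_total = 1/R + 1/L + 1/C; Z_total = 0.008012 + j0.9927 Ω = 0.9927∠89.5° Ω.
Step 4 — Source phasor: V = 24.4∠-121.5° V = -12.75 - j20.8 V.
Step 5 — Current: I = V / Z = -21.06 + j12.67 A = 24.58∠149.0° A.
Step 6 — Complex power: S = V·I* = 4.84 + j599.7 VA.
Step 7 — Real power: P = Re(S) = 4.84 W.
Step 8 — Reactive power: Q = Im(S) = 599.7 VAR.
Step 9 — Apparent power: |S| = 599.7 VA.
Step 10 — Power factor: PF = P/|S| = 0.008071 (lagging).

(a) P = 4.84 W  (b) Q = 599.7 VAR  (c) S = 599.7 VA  (d) PF = 0.008071 (lagging)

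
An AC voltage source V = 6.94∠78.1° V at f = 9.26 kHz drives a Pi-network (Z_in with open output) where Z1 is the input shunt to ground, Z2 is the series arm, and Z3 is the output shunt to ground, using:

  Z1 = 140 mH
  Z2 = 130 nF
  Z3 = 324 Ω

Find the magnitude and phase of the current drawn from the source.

Step 1 — Angular frequency: ω = 2π·f = 2π·9260 = 5.818e+04 rad/s.
Step 2 — Component impedances:
  Z1: Z = jωL = j·5.818e+04·0.14 = 0 + j8146 Ω
  Z2: Z = 1/(jωC) = -j/(ω·C) = 0 - j132.2 Ω
  Z3: Z = R = 324 Ω
Step 3 — With open output, the series arm Z2 and the output shunt Z3 appear in series to ground: Z2 + Z3 = 324 - j132.2 Ω.
Step 4 — Parallel with input shunt Z1: Z_in = Z1 || (Z2 + Z3) = 334.2 - j120.9 Ω = 355.4∠-19.9° Ω.
Step 5 — Source phasor: V = 6.94∠78.1° V = 1.431 + j6.791 V.
Step 6 — Ohm's law: I = V / Z_total = (1.431 + j6.791) / (334.2 - j120.9) = -0.002712 + j0.01934 A.
Step 7 — Convert to polar: |I| = 0.01953 A, ∠I = 98.0°.

I = 0.01953∠98.0° A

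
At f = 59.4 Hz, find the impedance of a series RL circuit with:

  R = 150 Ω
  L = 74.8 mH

Step 1 — Angular frequency: ω = 2π·f = 2π·59.4 = 373.2 rad/s.
Step 2 — Component impedances:
  R: Z = R = 150 Ω
  L: Z = jωL = j·373.2·0.0748 = 0 + j27.92 Ω
Step 3 — Series combination: Z_total = R + L = 150 + j27.92 Ω = 152.6∠10.5° Ω.

Z = 150 + j27.92 Ω = 152.6∠10.5° Ω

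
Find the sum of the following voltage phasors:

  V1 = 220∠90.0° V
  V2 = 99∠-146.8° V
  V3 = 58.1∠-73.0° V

Step 1 — Convert each phasor to rectangular form:
  V1 = 220·(cos(90.0°) + j·sin(90.0°)) = 0 + j220 V
  V2 = 99·(cos(-146.8°) + j·sin(-146.8°)) = -82.84 - j54.21 V
  V3 = 58.1·(cos(-73.0°) + j·sin(-73.0°)) = 16.99 - j55.56 V
Step 2 — Sum components: V_total = -65.85 + j110.2 V.
Step 3 — Convert to polar: |V_total| = 128.4 V, ∠V_total = 120.9°.

V_total = 128.4∠120.9° V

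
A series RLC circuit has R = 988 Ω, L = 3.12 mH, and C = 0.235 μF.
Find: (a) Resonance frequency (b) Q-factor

Step 1 — Resonance condition Im(Z)=0 gives ω₀ = 1/√(LC).
Step 2 — ω₀ = 1/√(0.00312·2.35e-07) = 3.693e+04 rad/s.
Step 3 — f₀ = ω₀/(2π) = 5878 Hz.
Step 4 — Series Q: Q = ω₀L/R = 3.693e+04·0.00312/988 = 0.1166.

(a) f₀ = 5878 Hz  (b) Q = 0.1166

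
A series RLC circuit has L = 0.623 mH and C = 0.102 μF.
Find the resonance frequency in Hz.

Step 1 — Resonance condition Im(Z)=0 gives ω₀ = 1/√(LC).
Step 2 — ω₀ = 1/√(0.000623·1.02e-07) = 1.254e+05 rad/s.
Step 3 — f₀ = ω₀/(2π) = 1.997e+04 Hz.

f₀ = 1.997e+04 Hz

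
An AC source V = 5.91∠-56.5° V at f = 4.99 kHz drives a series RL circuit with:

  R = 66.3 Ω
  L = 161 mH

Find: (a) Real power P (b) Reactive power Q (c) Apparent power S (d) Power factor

Step 1 — Angular frequency: ω = 2π·f = 2π·4990 = 3.135e+04 rad/s.
Step 2 — Component impedances:
  R: Z = R = 66.3 Ω
  L: Z = jωL = j·3.135e+04·0.161 = 0 + j5048 Ω
Step 3 — Series combination: Z_total = R + L = 66.3 + j5048 Ω = 5048∠89.2° Ω.
Step 4 — Source phasor: V = 5.91∠-56.5° V = 3.262 - j4.928 V.
Step 5 — Current: I = V / Z = -0.0009677 - j0.0006589 A = 0.001171∠-145.7° A.
Step 6 — Complex power: S = V·I* = 9.087e-05 + j0.006918 VA.
Step 7 — Real power: P = Re(S) = 9.087e-05 W.
Step 8 — Reactive power: Q = Im(S) = 0.006918 VAR.
Step 9 — Apparent power: |S| = 0.006919 VA.
Step 10 — Power factor: PF = P/|S| = 0.01313 (lagging).

(a) P = 9.087e-05 W  (b) Q = 0.006918 VAR  (c) S = 0.006919 VA  (d) PF = 0.01313 (lagging)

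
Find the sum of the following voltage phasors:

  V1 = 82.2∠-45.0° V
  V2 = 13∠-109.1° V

Step 1 — Convert each phasor to rectangular form:
  V1 = 82.2·(cos(-45.0°) + j·sin(-45.0°)) = 58.12 - j58.12 V
  V2 = 13·(cos(-109.1°) + j·sin(-109.1°)) = -4.254 - j12.28 V
Step 2 — Sum components: V_total = 53.87 - j70.41 V.
Step 3 — Convert to polar: |V_total| = 88.65 V, ∠V_total = -52.6°.

V_total = 88.65∠-52.6° V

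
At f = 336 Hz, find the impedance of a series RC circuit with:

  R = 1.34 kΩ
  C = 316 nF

Step 1 — Angular frequency: ω = 2π·f = 2π·336 = 2111 rad/s.
Step 2 — Component impedances:
  R: Z = R = 1340 Ω
  C: Z = 1/(jωC) = -j/(ω·C) = 0 - j1499 Ω
Step 3 — Series combination: Z_total = R + C = 1340 - j1499 Ω = 2011∠-48.2° Ω.

Z = 1340 - j1499 Ω = 2011∠-48.2° Ω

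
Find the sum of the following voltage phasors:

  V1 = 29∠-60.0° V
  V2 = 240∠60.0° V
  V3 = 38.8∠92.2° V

Step 1 — Convert each phasor to rectangular form:
  V1 = 29·(cos(-60.0°) + j·sin(-60.0°)) = 14.5 - j25.11 V
  V2 = 240·(cos(60.0°) + j·sin(60.0°)) = 120 + j207.8 V
  V3 = 38.8·(cos(92.2°) + j·sin(92.2°)) = -1.489 + j38.77 V
Step 2 — Sum components: V_total = 133 + j221.5 V.
Step 3 — Convert to polar: |V_total| = 258.4 V, ∠V_total = 59.0°.

V_total = 258.4∠59.0° V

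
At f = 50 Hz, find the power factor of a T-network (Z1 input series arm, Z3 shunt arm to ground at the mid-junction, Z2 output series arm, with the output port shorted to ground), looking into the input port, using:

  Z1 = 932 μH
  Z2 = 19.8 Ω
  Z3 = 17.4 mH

Step 1 — Angular frequency: ω = 2π·f = 2π·50 = 314.2 rad/s.
Step 2 — Component impedances:
  Z1: Z = jωL = j·314.2·0.000932 = 0 + j0.2928 Ω
  Z2: Z = R = 19.8 Ω
  Z3: Z = jωL = j·314.2·0.0174 = 0 + j5.466 Ω
Step 3 — With the output port shorted to ground, the output series arm Z2 runs from the junction to ground; the shunt arm Z3 also runs from the junction to ground. They appear in parallel: Z3 || Z2 = 1.402 + j5.079 Ω.
Step 4 — Series with input arm Z1: Z_in = Z1 + (Z3 || Z2) = 1.402 + j5.372 Ω = 5.552∠75.4° Ω.
Step 5 — Power factor: PF = cos(φ) = Re(Z)/|Z| = 1.4023/5.552 = 0.2526.
Step 6 — Type: Im(Z) = 5.372 ⇒ lagging (phase φ = 75.4°).

PF = 0.2526 (lagging, φ = 75.4°)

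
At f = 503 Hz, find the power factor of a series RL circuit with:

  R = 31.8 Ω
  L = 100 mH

Step 1 — Angular frequency: ω = 2π·f = 2π·503 = 3160 rad/s.
Step 2 — Component impedances:
  R: Z = R = 31.8 Ω
  L: Z = jωL = j·3160·0.1 = 0 + j316 Ω
Step 3 — Series combination: Z_total = R + L = 31.8 + j316 Ω = 317.6∠84.3° Ω.
Step 4 — Power factor: PF = cos(φ) = Re(Z)/|Z| = 31.8/317.6 = 0.1001.
Step 5 — Type: Im(Z) = 316 ⇒ lagging (phase φ = 84.3°).

PF = 0.1001 (lagging, φ = 84.3°)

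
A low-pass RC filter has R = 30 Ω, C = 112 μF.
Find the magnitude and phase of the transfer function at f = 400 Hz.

Step 1 — Angular frequency: ω = 2π·400 = 2513 rad/s.
Step 2 — Transfer function: H(jω) = 1/(1 + jωRC).
Step 3 — Denominator: 1 + jωRC = 1 + j·2513·30·0.000112 = 1 + j8.445.
Step 4 — H = 0.01383 - j0.1168.
Step 5 — Magnitude: |H| = 0.1176 (-18.6 dB); phase: φ = -83.2°.

|H| = 0.1176 (-18.6 dB), φ = -83.2°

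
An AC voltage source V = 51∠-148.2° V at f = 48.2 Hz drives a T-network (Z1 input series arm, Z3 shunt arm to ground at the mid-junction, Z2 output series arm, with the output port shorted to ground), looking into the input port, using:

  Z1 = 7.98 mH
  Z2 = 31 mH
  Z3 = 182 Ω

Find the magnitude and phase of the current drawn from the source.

Step 1 — Angular frequency: ω = 2π·f = 2π·48.2 = 302.8 rad/s.
Step 2 — Component impedances:
  Z1: Z = jωL = j·302.8·0.00798 = 0 + j2.417 Ω
  Z2: Z = jωL = j·302.8·0.031 = 0 + j9.388 Ω
  Z3: Z = R = 182 Ω
Step 3 — With the output port shorted to ground, the output series arm Z2 runs from the junction to ground; the shunt arm Z3 also runs from the junction to ground. They appear in parallel: Z3 || Z2 = 0.483 + j9.363 Ω.
Step 4 — Series with input arm Z1: Z_in = Z1 + (Z3 || Z2) = 0.483 + j11.78 Ω = 11.79∠87.7° Ω.
Step 5 — Source phasor: V = 51∠-148.2° V = -43.34 - j26.87 V.
Step 6 — Ohm's law: I = V / Z_total = (-43.34 - j26.87) / (0.483 + j11.78) = -2.428 + j3.58 A.
Step 7 — Convert to polar: |I| = 4.326 A, ∠I = 124.1°.

I = 4.326∠124.1° A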